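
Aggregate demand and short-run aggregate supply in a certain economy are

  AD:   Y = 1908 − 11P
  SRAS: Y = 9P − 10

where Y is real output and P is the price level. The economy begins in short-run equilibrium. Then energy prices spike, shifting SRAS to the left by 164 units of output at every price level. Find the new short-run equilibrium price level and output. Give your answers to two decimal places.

This is a negative supply shock: SRAS shifts left.
New SRAS: Y = 9P − 174.
Set AD = SRAS: 1908 − 11P = 9P − 174, so 2082 = 20P and P = 104.10.
Substituting into AD, Y = 762.90.

P = 104.10, Y = 762.90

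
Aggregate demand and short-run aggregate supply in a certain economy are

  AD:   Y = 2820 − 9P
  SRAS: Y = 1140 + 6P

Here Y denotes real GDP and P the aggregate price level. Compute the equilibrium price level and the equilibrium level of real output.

P = 112, Y = 1812

Set AD = SRAS: 2820 − 9P = 1140 + 6P, so 1680 = 15P and P = 112.
Then Y = 2820 − 9·112 = 1812.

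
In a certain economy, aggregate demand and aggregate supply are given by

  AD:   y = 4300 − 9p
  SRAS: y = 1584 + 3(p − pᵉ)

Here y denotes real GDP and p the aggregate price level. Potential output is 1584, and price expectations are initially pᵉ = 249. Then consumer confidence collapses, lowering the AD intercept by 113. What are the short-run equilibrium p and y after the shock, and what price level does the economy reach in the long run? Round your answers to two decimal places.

Short run: p = 279.17, y = 1674.50. Long run: p = 289.22.

AD shifts left: new AD is y = 4187 − 9p. With pᵉ = 249, SRAS is y = 837 + 3p.
Short run: 4187 − 9p = 837 + 3p gives 3350 = 12p, so p = 279.17 and y = 4187 − 9p = 1674.50.
y = 1674.50 is above potential 1584; expectations adjust and SRAS shifts left until y = 1584.
Long run: on the new AD curve, 1584 = 4187 − 9p gives p = 289.22.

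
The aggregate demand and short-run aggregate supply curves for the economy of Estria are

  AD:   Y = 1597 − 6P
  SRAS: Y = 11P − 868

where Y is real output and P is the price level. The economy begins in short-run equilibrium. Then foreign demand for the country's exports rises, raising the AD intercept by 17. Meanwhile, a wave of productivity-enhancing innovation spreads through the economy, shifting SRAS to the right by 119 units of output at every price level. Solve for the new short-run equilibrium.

P = 139, Y = 780

After both shocks: AD is Y = 1614 − 6P and SRAS is Y = 11P − 749.
Setting them equal: 2363 = 17P, so P = 139.
Y = 1614 − 6·139 = 780.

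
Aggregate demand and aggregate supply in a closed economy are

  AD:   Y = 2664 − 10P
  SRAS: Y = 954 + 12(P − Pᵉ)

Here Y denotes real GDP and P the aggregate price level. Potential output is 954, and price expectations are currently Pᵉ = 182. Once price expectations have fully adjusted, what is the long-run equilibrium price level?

Long-run P = 171

Short run: with Pᵉ = 182, SRAS is Y = 12P − 1230. Setting AD = SRAS gives 3894 = 22P, so P = 177 and Y = 2664 − 10·177 = 894.
Output 894 is below potential 954, so over time expected prices fall and SRAS shifts right until Y returns to 954.
Long run: Y = 954 on the AD curve gives 954 = 2664 − 10P, so P = 171.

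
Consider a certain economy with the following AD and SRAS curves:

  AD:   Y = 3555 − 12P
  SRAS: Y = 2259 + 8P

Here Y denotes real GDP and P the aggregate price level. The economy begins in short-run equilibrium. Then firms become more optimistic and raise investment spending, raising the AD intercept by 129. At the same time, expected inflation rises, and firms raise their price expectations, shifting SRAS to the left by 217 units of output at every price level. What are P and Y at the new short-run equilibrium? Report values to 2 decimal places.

P = 82.10, Y = 2698.80

After both shocks: AD is Y = 3684 − 12P and SRAS is Y = 2042 + 8P.
Setting them equal: 1642 = 20P, so P = 82.10.
Substituting into AD, Y = 2698.80.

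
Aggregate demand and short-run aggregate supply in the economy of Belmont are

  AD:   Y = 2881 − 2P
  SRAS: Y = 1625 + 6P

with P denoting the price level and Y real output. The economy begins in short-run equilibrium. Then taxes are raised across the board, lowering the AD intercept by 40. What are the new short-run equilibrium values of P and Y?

This is a negative demand shock: AD shifts left.
New AD: Y = 2841 − 2P.
Set AD = SRAS: 2841 − 2P = 1625 + 6P, so 1216 = 8P and P = 152.
Y = 2841 − 2·152 = 2537.

P = 152, Y = 2537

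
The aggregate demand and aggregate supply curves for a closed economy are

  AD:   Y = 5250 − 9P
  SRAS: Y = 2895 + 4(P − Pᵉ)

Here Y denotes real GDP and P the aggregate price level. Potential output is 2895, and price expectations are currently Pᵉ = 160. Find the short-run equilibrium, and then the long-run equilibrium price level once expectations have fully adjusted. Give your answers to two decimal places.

Short run: with Pᵉ = 160, SRAS is Y = 2255 + 4P. Setting AD = SRAS gives 2995 = 13P, so P = 230.38 and Y = 5250 − 9P = 3176.54.
Output 3176.54 is above potential 2895, so over time expected prices rise and SRAS shifts left until Y returns to 2895.
Long run: Y = 2895 on the AD curve gives 2895 = 5250 − 9P, so P = 261.67.

Short run: P = 230.38, Y = 3176.54. Long run: P = 261.67.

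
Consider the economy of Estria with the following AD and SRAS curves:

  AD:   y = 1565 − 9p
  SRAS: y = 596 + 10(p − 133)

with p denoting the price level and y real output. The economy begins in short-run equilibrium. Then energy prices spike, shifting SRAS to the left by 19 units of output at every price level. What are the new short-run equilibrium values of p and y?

p = 122, y = 467

This is a negative supply shock: SRAS shifts left.
New SRAS: y = 10p − 753.
Set AD = SRAS: 1565 − 9p = 10p − 753, so 2318 = 19p and p = 122.
y = 1565 − 9·122 = 467.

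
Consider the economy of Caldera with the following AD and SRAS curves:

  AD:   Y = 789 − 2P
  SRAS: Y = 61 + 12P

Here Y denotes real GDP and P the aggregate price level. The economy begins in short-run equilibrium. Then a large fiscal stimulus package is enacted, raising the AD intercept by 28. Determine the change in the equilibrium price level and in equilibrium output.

ΔP = +2, ΔY = +24

This is a positive demand shock: AD shifts right.
New AD: Y = 817 − 2P.
Set AD = SRAS: 817 − 2P = 61 + 12P, so 756 = 14P and P = 54.
Y = 817 − 2·54 = 709.
Initially P = 52, Y = 685, so ΔP = +2 and ΔY = +24.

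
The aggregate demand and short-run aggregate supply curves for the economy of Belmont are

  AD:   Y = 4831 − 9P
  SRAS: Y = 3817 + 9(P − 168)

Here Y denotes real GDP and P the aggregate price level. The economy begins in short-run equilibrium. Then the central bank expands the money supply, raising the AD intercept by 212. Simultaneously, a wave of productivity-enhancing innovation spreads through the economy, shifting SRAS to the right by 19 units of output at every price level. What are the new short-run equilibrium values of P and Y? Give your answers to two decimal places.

P = 151.06, Y = 3683.50

After both shocks: AD is Y = 5043 − 9P and SRAS is Y = 2324 + 9P.
Setting them equal: 2719 = 18P, so P = 151.06.
Substituting into AD, Y = 3683.50.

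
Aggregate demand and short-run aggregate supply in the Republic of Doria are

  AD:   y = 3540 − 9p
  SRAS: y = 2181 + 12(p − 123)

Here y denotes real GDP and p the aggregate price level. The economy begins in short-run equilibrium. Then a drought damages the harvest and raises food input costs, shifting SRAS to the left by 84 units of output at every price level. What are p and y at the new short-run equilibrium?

p = 139, y = 2289

This is a negative supply shock: SRAS shifts left.
New SRAS: y = 621 + 12p.
Set AD = SRAS: 3540 − 9p = 621 + 12p, so 2919 = 21p and p = 139.
y = 3540 − 9·139 = 2289.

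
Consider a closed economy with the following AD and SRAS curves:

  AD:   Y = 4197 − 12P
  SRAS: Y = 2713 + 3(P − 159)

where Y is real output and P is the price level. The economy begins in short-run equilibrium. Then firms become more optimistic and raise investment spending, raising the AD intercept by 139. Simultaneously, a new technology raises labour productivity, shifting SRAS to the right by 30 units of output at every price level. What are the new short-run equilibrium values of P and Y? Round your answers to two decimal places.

P = 138.00, Y = 2680.00

After both shocks: AD is Y = 4336 − 12P and SRAS is Y = 2266 + 3P.
Setting them equal: 2070 = 15P, so P = 138.00.
Substituting into AD, Y = 2680.00.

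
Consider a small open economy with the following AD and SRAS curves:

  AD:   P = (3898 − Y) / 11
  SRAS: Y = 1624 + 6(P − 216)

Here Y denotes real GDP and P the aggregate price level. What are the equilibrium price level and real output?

P = 210, Y = 1588

Write SRAS as Y = 1624 + 6P − 1296 = 328 + 6P.
Rearrange AD to Y = 3898 − 11P.
Set AD = SRAS: 3898 − 11P = 328 + 6P, so 3570 = 17P and P = 210.
Then Y = 3898 − 11·210 = 1588.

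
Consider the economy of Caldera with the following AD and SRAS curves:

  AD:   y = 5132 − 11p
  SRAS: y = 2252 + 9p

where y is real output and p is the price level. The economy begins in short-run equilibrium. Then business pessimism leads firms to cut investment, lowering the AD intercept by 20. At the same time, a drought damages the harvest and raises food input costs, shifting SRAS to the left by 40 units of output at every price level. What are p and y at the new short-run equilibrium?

After both shocks: AD is y = 5112 − 11p and SRAS is y = 2212 + 9p.
Setting them equal: 2900 = 20p, so p = 145.
y = 5112 − 11·145 = 3517.

p = 145, y = 3517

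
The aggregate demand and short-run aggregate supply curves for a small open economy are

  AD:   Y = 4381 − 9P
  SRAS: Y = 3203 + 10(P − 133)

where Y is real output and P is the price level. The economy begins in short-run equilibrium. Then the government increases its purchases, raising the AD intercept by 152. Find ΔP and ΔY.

This is a positive demand shock: AD shifts right.
New AD: Y = 4533 − 9P.
SRAS can be written Y = 1873 + 10P.
Set AD = SRAS: 4533 − 9P = 1873 + 10P, so 2660 = 19P and P = 140.
Y = 4533 − 9·140 = 3273.
Initially P = 132, Y = 3193, so ΔP = +8 and ΔY = +80.

ΔP = +8, ΔY = +80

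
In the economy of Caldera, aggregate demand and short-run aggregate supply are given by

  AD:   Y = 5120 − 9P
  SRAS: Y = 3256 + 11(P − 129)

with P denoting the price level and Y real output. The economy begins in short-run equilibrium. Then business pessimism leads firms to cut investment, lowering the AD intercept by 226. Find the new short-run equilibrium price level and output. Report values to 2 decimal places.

P = 152.85, Y = 3518.35

This is a negative demand shock: AD shifts left.
New AD: Y = 4894 − 9P.
SRAS can be written Y = 1837 + 11P.
Set AD = SRAS: 4894 − 9P = 1837 + 11P, so 3057 = 20P and P = 152.85.
Substituting into AD, Y = 3518.35.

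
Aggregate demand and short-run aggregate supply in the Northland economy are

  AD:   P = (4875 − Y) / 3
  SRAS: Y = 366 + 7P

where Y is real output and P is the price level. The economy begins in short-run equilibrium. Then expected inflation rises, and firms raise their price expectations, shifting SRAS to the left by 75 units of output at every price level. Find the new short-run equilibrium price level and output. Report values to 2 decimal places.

This is a negative supply shock: SRAS shifts left.
New SRAS: Y = 291 + 7P.
Set AD = SRAS: 4875 − 3P = 291 + 7P, so 4584 = 10P and P = 458.40.
Substituting into AD, Y = 3499.80.

P = 458.40, Y = 3499.80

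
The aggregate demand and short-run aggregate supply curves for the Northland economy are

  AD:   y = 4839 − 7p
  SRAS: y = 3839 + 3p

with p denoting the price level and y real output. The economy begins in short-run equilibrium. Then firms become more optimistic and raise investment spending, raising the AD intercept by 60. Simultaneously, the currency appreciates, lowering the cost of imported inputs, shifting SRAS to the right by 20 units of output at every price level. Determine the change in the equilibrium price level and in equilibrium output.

After both shocks: AD is y = 4899 − 7p and SRAS is y = 3859 + 3p.
Setting them equal: 1040 = 10p, so p = 104.
y = 4899 − 7·104 = 4171.
Initially p = 100, y = 4139, so Δp = +4 and Δy = +32.

Δp = +4, Δy = +32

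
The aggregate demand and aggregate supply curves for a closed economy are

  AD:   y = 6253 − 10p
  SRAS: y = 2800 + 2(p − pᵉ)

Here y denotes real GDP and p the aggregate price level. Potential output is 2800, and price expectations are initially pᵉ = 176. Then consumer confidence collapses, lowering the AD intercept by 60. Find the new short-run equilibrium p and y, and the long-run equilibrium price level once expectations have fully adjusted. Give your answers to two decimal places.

AD shifts left: new AD is y = 6193 − 10p. With pᵉ = 176, SRAS is y = 2448 + 2p.
Short run: 6193 − 10p = 2448 + 2p gives 3745 = 12p, so p = 312.08 and y = 6193 − 10p = 3072.17.
y = 3072.17 is above potential 2800; expectations adjust and SRAS shifts left until y = 2800.
Long run: on the new AD curve, 2800 = 6193 − 10p gives p = 339.30.

Short run: p = 312.08, y = 3072.17. Long run: p = 339.30.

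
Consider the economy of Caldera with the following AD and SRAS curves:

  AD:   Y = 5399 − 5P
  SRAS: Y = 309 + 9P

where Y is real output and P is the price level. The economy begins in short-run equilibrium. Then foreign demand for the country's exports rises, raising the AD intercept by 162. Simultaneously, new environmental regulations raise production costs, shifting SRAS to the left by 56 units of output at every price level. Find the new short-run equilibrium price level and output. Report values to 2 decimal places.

P = 379.14, Y = 3665.29

After both shocks: AD is Y = 5561 − 5P and SRAS is Y = 253 + 9P.
Setting them equal: 5308 = 14P, so P = 379.14.
Substituting into AD, Y = 3665.29.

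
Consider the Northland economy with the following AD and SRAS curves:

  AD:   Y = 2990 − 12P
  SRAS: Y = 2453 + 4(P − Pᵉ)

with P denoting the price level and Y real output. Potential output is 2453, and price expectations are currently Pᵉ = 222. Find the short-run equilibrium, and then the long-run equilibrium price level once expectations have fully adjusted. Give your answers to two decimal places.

Short run: with Pᵉ = 222, SRAS is Y = 1565 + 4P. Setting AD = SRAS gives 1425 = 16P, so P = 89.06 and Y = 2990 − 12P = 1921.25.
Output 1921.25 is below potential 2453, so over time expected prices fall and SRAS shifts right until Y returns to 2453.
Long run: Y = 2453 on the AD curve gives 2453 = 2990 − 12P, so P = 44.75.

Short run: P = 89.06, Y = 1921.25. Long run: P = 44.75.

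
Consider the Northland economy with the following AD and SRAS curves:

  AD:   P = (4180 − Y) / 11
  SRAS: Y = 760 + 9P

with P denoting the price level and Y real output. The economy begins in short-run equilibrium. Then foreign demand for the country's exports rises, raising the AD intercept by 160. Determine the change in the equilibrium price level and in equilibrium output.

ΔP = +8, ΔY = +72

This is a positive demand shock: AD shifts right.
New AD: Y = 4340 − 11P.
Set AD = SRAS: 4340 − 11P = 760 + 9P, so 3580 = 20P and P = 179.
Y = 4340 − 11·179 = 2371.
Initially P = 171, Y = 2299, so ΔP = +8 and ΔY = +72.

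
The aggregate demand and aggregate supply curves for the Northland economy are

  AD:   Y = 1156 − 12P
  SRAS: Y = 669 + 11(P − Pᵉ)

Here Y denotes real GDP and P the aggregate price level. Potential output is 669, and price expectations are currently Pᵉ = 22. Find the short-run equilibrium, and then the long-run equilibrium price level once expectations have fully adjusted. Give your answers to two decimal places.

Short run: with Pᵉ = 22, SRAS is Y = 427 + 11P. Setting AD = SRAS gives 729 = 23P, so P = 31.70 and Y = 1156 − 12P = 775.65.
Output 775.65 is above potential 669, so over time expected prices rise and SRAS shifts left until Y returns to 669.
Long run: Y = 669 on the AD curve gives 669 = 1156 − 12P, so P = 40.58.

Short run: P = 31.70, Y = 775.65. Long run: P = 40.58.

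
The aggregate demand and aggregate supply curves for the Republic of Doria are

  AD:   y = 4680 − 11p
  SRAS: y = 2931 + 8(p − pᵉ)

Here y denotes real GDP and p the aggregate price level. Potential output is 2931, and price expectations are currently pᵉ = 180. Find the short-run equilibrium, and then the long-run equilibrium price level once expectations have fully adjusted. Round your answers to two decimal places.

Short run: p = 167.84, y = 2833.74. Long run: p = 159.00.

Short run: with pᵉ = 180, SRAS is y = 1491 + 8p. Setting AD = SRAS gives 3189 = 19p, so p = 167.84 and y = 4680 − 11p = 2833.74.
Output 2833.74 is below potential 2931, so over time expected prices fall and SRAS shifts right until y returns to 2931.
Long run: y = 2931 on the AD curve gives 2931 = 4680 − 11p, so p = 159.00.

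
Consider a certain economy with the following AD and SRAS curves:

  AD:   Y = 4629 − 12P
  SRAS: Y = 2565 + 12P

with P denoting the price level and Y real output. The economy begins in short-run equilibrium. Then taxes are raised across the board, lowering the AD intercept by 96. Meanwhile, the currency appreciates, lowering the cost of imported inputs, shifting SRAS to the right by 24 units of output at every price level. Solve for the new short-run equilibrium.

After both shocks: AD is Y = 4533 − 12P and SRAS is Y = 2589 + 12P.
Setting them equal: 1944 = 24P, so P = 81.
Y = 4533 − 12·81 = 3561.

P = 81, Y = 3561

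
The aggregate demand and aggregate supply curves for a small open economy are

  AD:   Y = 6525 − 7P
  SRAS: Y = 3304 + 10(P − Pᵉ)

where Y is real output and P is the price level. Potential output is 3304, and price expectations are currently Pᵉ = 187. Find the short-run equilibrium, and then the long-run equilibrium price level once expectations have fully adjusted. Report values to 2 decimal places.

Short run: with Pᵉ = 187, SRAS is Y = 1434 + 10P. Setting AD = SRAS gives 5091 = 17P, so P = 299.47 and Y = 6525 − 7P = 4428.71.
Output 4428.71 is above potential 3304, so over time expected prices rise and SRAS shifts left until Y returns to 3304.
Long run: Y = 3304 on the AD curve gives 3304 = 6525 − 7P, so P = 460.14.

Short run: P = 299.47, Y = 4428.71. Long run: P = 460.14.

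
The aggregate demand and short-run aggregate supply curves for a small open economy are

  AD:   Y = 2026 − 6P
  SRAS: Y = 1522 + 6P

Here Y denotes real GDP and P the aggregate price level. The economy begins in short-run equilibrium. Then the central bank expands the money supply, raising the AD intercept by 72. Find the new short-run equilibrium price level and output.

P = 48, Y = 1810

This is a positive demand shock: AD shifts right.
New AD: Y = 2098 − 6P.
Set AD = SRAS: 2098 − 6P = 1522 + 6P, so 576 = 12P and P = 48.
Y = 2098 − 6·48 = 1810.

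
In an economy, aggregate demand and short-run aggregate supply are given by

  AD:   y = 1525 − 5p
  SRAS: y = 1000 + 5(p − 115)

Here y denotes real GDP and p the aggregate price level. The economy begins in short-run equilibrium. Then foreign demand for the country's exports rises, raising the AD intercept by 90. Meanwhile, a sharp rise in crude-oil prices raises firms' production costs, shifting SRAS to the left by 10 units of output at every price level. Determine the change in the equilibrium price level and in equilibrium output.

Δp = +10, Δy = +40

After both shocks: AD is y = 1615 − 5p and SRAS is y = 415 + 5p.
Setting them equal: 1200 = 10p, so p = 120.
y = 1615 − 5·120 = 1015.
Initially p = 110, y = 975, so Δp = +10 and Δy = +40.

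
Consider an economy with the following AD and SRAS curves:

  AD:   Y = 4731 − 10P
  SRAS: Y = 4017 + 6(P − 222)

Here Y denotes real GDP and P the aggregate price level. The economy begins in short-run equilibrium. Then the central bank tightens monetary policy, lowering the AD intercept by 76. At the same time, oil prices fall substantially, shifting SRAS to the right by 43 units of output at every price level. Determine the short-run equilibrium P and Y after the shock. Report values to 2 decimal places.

After both shocks: AD is Y = 4655 − 10P and SRAS is Y = 2728 + 6P.
Setting them equal: 1927 = 16P, so P = 120.44.
Substituting into AD, Y = 3450.63.

P = 120.44, Y = 3450.63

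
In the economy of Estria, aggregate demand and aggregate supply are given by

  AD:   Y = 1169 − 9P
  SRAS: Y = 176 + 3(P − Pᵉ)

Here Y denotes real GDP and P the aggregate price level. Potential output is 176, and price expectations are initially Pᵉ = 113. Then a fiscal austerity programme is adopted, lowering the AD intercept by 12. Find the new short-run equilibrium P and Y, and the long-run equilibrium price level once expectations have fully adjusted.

Short run: P = 110, Y = 167. Long run: P = 109.

AD shifts left: new AD is Y = 1157 − 9P. With Pᵉ = 113, SRAS is Y = 3P − 163.
Short run: 1157 − 9P = 3P − 163 gives 1320 = 12P, so P = 110 and Y = 1157 − 9·110 = 167.
Y = 167 is below potential 176; expectations adjust and SRAS shifts right until Y = 176.
Long run: on the new AD curve, 176 = 1157 − 9P gives P = 109.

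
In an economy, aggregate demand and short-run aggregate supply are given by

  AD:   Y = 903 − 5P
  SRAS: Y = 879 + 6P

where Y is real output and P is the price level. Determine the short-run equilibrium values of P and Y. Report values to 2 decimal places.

P = 2.18, Y = 892.09

Set AD = SRAS: 903 − 5P = 879 + 6P, so 24 = 11P and P = 2.18.
Substituting into AD, Y = 903 − 5P = 892.09.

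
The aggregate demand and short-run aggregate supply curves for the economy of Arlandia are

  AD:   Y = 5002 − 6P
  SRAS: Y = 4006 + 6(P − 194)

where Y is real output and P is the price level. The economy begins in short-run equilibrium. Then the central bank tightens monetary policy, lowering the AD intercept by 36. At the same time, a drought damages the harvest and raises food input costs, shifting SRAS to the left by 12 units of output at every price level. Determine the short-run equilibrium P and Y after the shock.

After both shocks: AD is Y = 4966 − 6P and SRAS is Y = 2830 + 6P.
Setting them equal: 2136 = 12P, so P = 178.
Y = 4966 − 6·178 = 3898.

P = 178, Y = 3898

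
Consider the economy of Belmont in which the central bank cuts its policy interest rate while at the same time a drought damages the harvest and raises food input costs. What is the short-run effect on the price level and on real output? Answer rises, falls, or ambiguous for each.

Price level: rises; output: ambiguous

The first event is a positive demand shock: AD shifts right, which by itself pushes P up and Y up.
The second is an adverse supply shock: SRAS shifts left, which by itself pushes P up and Y down.
Both shocks push P up, so P rises. The two shocks push Y in opposite directions, so the effect on Y is ambiguous.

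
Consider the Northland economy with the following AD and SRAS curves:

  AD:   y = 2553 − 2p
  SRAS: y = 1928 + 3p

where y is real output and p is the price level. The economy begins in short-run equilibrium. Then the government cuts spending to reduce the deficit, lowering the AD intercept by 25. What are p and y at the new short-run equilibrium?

This is a negative demand shock: AD shifts left.
New AD: y = 2528 − 2p.
Set AD = SRAS: 2528 − 2p = 1928 + 3p, so 600 = 5p and p = 120.
y = 2528 − 2·120 = 2288.

p = 120, y = 2288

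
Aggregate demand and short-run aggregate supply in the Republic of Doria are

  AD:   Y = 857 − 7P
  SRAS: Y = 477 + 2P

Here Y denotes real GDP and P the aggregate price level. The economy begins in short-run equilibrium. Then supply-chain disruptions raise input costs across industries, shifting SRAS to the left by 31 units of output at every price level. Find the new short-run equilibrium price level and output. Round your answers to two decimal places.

P = 45.67, Y = 537.33

This is a negative supply shock: SRAS shifts left.
New SRAS: Y = 446 + 2P.
Set AD = SRAS: 857 − 7P = 446 + 2P, so 411 = 9P and P = 45.67.
Substituting into AD, Y = 537.33.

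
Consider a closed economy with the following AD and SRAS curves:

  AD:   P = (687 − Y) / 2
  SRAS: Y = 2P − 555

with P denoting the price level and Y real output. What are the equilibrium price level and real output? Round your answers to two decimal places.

Rearrange AD to Y = 687 − 2P.
Set AD = SRAS: 687 − 2P = 2P − 555, so 1242 = 4P and P = 310.50.
Substituting into AD, Y = 687 − 2P = 66.00.

P = 310.50, Y = 66.00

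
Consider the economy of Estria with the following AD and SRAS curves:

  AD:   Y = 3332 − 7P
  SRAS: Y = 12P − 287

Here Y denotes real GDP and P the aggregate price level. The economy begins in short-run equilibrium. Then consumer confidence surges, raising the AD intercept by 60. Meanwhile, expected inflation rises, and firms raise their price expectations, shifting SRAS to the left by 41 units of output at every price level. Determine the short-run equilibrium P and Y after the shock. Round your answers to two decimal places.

P = 195.79, Y = 2021.47

After both shocks: AD is Y = 3392 − 7P and SRAS is Y = 12P − 328.
Setting them equal: 3720 = 19P, so P = 195.79.
Substituting into AD, Y = 2021.47.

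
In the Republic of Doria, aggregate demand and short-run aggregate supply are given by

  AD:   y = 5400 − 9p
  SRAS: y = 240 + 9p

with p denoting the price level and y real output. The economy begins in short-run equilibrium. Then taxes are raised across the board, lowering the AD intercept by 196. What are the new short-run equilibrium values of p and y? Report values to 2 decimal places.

p = 275.78, y = 2722.00

This is a negative demand shock: AD shifts left.
New AD: y = 5204 − 9p.
Set AD = SRAS: 5204 − 9p = 240 + 9p, so 4964 = 18p and p = 275.78.
Substituting into AD, y = 2722.00.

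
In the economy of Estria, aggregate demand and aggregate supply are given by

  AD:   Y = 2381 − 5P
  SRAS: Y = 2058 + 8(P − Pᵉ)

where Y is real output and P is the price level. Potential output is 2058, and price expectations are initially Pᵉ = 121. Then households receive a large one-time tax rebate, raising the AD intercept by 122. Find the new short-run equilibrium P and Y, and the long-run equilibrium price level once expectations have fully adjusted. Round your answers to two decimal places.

AD shifts right: new AD is Y = 2503 − 5P. With Pᵉ = 121, SRAS is Y = 1090 + 8P.
Short run: 2503 − 5P = 1090 + 8P gives 1413 = 13P, so P = 108.69 and Y = 2503 − 5P = 1959.54.
Y = 1959.54 is below potential 2058; expectations adjust and SRAS shifts right until Y = 2058.
Long run: on the new AD curve, 2058 = 2503 − 5P gives P = 89.00.

Short run: P = 108.69, Y = 1959.54. Long run: P = 89.00.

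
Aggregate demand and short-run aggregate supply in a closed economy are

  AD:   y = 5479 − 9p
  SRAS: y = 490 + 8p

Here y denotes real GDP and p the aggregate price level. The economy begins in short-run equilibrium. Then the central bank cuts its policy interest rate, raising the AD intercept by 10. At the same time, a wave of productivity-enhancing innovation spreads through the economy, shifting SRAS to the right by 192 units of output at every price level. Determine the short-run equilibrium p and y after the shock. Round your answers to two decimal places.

p = 282.76, y = 2944.12

After both shocks: AD is y = 5489 − 9p and SRAS is y = 682 + 8p.
Setting them equal: 4807 = 17p, so p = 282.76.
Substituting into AD, y = 2944.12.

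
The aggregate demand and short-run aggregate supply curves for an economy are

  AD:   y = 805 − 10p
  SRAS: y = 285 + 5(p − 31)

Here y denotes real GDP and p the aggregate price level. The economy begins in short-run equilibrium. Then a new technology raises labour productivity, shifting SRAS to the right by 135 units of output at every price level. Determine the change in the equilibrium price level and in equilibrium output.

This is a positive supply shock: SRAS shifts right.
New SRAS: y = 265 + 5p.
Set AD = SRAS: 805 − 10p = 265 + 5p, so 540 = 15p and p = 36.
y = 805 − 10·36 = 445.
Initially p = 45, y = 355, so Δp = -9 and Δy = +90.

Δp = -9, Δy = +90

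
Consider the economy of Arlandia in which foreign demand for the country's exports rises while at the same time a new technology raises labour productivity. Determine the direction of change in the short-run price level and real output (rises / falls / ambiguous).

Price level: ambiguous; output: rises

The first event is a positive demand shock: AD shifts right, which by itself pushes P up and Y up.
The second is a favourable supply shock: SRAS shifts right, which by itself pushes P down and Y up.
The two shocks push P in opposite directions, so the effect on P is ambiguous. Both shocks push Y up, so Y rises.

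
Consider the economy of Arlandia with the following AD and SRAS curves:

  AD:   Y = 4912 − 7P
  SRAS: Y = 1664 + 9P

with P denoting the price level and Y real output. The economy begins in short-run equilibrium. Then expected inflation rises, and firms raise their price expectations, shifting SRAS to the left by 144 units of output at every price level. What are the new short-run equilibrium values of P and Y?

P = 212, Y = 3428

This is a negative supply shock: SRAS shifts left.
New SRAS: Y = 1520 + 9P.
Set AD = SRAS: 4912 − 7P = 1520 + 9P, so 3392 = 16P and P = 212.
Y = 4912 − 7·212 = 3428.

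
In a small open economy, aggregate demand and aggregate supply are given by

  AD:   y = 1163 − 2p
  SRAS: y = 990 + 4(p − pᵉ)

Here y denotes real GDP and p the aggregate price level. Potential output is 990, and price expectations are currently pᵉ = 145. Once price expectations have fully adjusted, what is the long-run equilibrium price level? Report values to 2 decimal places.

Long-run p = 86.50

Short run: with pᵉ = 145, SRAS is y = 410 + 4p. Setting AD = SRAS gives 753 = 6p, so p = 125.50 and y = 1163 − 2p = 912.00.
Output 912.00 is below potential 990, so over time expected prices fall and SRAS shifts right until y returns to 990.
Long run: y = 990 on the AD curve gives 990 = 1163 − 2p, so p = 86.50.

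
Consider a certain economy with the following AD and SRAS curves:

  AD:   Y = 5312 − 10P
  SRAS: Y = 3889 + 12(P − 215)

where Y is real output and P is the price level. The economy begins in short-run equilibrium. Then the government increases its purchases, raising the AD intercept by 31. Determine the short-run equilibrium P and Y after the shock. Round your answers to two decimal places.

P = 183.36, Y = 3509.36

This is a positive demand shock: AD shifts right.
New AD: Y = 5343 − 10P.
SRAS can be written Y = 1309 + 12P.
Set AD = SRAS: 5343 − 10P = 1309 + 12P, so 4034 = 22P and P = 183.36.
Substituting into AD, Y = 3509.36.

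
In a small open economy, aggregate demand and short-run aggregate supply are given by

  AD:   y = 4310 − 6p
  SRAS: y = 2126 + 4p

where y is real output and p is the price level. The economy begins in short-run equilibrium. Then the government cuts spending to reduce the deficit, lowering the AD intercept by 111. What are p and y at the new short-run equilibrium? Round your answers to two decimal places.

p = 207.30, y = 2955.20

This is a negative demand shock: AD shifts left.
New AD: y = 4199 − 6p.
Set AD = SRAS: 4199 − 6p = 2126 + 4p, so 2073 = 10p and p = 207.30.
Substituting into AD, y = 2955.20.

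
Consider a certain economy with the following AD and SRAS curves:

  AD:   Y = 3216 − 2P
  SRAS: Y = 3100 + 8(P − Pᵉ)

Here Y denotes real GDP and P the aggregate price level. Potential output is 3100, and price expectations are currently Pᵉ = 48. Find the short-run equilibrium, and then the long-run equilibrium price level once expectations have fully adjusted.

Short run: P = 50, Y = 3116. Long run: P = 58.

Short run: with Pᵉ = 48, SRAS is Y = 2716 + 8P. Setting AD = SRAS gives 500 = 10P, so P = 50 and Y = 3216 − 2·50 = 3116.
Output 3116 is above potential 3100, so over time expected prices rise and SRAS shifts left until Y returns to 3100.
Long run: Y = 3100 on the AD curve gives 3100 = 3216 − 2P, so P = 58.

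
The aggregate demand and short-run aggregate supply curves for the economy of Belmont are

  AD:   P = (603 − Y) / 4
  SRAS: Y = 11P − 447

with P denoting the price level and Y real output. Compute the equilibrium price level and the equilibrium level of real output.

P = 70, Y = 323

Rearrange AD to Y = 603 − 4P.
Set AD = SRAS: 603 − 4P = 11P − 447, so 1050 = 15P and P = 70.
Then Y = 603 − 4·70 = 323.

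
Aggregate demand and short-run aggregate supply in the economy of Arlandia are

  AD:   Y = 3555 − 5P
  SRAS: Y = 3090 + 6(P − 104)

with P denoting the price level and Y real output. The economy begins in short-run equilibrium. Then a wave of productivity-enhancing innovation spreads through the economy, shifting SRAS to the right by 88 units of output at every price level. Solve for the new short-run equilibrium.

This is a positive supply shock: SRAS shifts right.
New SRAS: Y = 2554 + 6P.
Set AD = SRAS: 3555 − 5P = 2554 + 6P, so 1001 = 11P and P = 91.
Y = 3555 − 5·91 = 3100.

P = 91, Y = 3100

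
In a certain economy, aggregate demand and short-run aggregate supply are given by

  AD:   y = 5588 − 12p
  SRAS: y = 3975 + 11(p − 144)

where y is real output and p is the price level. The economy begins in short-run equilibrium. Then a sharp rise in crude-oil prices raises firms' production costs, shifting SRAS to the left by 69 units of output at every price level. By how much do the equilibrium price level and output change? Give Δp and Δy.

Δp = +3, Δy = -36

This is a negative supply shock: SRAS shifts left.
New SRAS: y = 2322 + 11p.
Set AD = SRAS: 5588 − 12p = 2322 + 11p, so 3266 = 23p and p = 142.
y = 5588 − 12·142 = 3884.
Initially p = 139, y = 3920, so Δp = +3 and Δy = -36.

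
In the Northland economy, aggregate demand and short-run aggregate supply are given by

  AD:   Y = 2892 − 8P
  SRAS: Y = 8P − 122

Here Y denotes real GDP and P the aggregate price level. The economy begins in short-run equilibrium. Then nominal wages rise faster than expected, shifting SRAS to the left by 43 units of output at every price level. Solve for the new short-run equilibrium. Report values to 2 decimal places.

This is a negative supply shock: SRAS shifts left.
New SRAS: Y = 8P − 165.
Set AD = SRAS: 2892 − 8P = 8P − 165, so 3057 = 16P and P = 191.06.
Substituting into AD, Y = 1363.50.

P = 191.06, Y = 1363.50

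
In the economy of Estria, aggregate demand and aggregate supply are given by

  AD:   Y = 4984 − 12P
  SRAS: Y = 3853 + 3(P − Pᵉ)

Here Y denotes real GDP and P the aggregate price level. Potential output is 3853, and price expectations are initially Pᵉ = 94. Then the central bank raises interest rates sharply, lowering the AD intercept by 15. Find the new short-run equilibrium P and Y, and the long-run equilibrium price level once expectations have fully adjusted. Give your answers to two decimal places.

AD shifts left: new AD is Y = 4969 − 12P. With Pᵉ = 94, SRAS is Y = 3571 + 3P.
Short run: 4969 − 12P = 3571 + 3P gives 1398 = 15P, so P = 93.20 and Y = 4969 − 12P = 3850.60.
Y = 3850.60 is below potential 3853; expectations adjust and SRAS shifts right until Y = 3853.
Long run: on the new AD curve, 3853 = 4969 − 12P gives P = 93.00.

Short run: P = 93.20, Y = 3850.60. Long run: P = 93.00.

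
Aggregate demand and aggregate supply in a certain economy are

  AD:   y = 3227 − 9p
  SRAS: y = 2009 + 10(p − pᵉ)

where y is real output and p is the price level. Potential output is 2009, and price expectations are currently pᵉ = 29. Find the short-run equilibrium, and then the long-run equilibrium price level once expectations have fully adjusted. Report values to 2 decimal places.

Short run: with pᵉ = 29, SRAS is y = 1719 + 10p. Setting AD = SRAS gives 1508 = 19p, so p = 79.37 and y = 3227 − 9p = 2512.68.
Output 2512.68 is above potential 2009, so over time expected prices rise and SRAS shifts left until y returns to 2009.
Long run: y = 2009 on the AD curve gives 2009 = 3227 − 9p, so p = 135.33.

Short run: p = 79.37, y = 2512.68. Long run: p = 135.33.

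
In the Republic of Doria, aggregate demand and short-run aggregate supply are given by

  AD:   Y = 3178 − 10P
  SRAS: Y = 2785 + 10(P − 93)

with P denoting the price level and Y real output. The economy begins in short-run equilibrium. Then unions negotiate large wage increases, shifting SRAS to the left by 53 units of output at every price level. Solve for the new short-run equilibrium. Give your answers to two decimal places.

P = 68.80, Y = 2490.00

This is a negative supply shock: SRAS shifts left.
New SRAS: Y = 1802 + 10P.
Set AD = SRAS: 3178 − 10P = 1802 + 10P, so 1376 = 20P and P = 68.80.
Substituting into AD, Y = 2490.00.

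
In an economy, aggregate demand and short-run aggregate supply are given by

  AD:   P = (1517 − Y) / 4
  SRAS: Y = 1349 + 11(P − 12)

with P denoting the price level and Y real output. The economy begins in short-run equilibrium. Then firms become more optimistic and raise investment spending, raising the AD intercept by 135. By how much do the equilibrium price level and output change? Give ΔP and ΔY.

ΔP = +9, ΔY = +99

This is a positive demand shock: AD shifts right.
New AD: Y = 1652 − 4P.
SRAS can be written Y = 1217 + 11P.
Set AD = SRAS: 1652 − 4P = 1217 + 11P, so 435 = 15P and P = 29.
Y = 1652 − 4·29 = 1536.
Initially P = 20, Y = 1437, so ΔP = +9 and ΔY = +99.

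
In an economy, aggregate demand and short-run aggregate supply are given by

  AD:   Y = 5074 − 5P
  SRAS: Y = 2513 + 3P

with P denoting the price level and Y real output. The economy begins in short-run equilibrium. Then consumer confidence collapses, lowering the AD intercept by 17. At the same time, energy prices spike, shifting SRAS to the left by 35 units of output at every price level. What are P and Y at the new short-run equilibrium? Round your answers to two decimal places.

P = 322.38, Y = 3445.13

After both shocks: AD is Y = 5057 − 5P and SRAS is Y = 2478 + 3P.
Setting them equal: 2579 = 8P, so P = 322.38.
Substituting into AD, Y = 3445.13.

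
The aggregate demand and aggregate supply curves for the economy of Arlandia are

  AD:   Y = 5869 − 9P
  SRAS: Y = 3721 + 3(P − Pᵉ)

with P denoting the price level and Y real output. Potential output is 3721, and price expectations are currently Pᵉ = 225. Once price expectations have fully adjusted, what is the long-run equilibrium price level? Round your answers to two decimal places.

Long-run P = 238.67

Short run: with Pᵉ = 225, SRAS is Y = 3046 + 3P. Setting AD = SRAS gives 2823 = 12P, so P = 235.25 and Y = 5869 − 9P = 3751.75.
Output 3751.75 is above potential 3721, so over time expected prices rise and SRAS shifts left until Y returns to 3721.
Long run: Y = 3721 on the AD curve gives 3721 = 5869 − 9P, so P = 238.67.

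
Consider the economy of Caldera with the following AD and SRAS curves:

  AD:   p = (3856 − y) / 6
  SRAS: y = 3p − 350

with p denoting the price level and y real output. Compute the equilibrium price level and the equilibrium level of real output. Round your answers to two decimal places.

Rearrange AD to y = 3856 − 6p.
Set AD = SRAS: 3856 − 6p = 3p − 350, so 4206 = 9p and p = 467.33.
Substituting into AD, y = 3856 − 6p = 1052.00.

p = 467.33, y = 1052.00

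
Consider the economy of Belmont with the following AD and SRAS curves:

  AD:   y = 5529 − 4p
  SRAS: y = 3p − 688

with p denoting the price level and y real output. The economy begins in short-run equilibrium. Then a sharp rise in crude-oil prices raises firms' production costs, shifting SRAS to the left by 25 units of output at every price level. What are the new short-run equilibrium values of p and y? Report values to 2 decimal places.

p = 891.71, y = 1962.14

This is a negative supply shock: SRAS shifts left.
New SRAS: y = 3p − 713.
Set AD = SRAS: 5529 − 4p = 3p − 713, so 6242 = 7p and p = 891.71.
Substituting into AD, y = 1962.14.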